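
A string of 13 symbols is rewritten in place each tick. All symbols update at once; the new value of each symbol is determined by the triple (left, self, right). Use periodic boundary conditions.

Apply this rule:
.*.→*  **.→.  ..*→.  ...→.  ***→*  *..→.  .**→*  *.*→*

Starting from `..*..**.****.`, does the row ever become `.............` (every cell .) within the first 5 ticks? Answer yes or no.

no

..*..*.****..
..*..*****...
..*..****....
..*..***.....
..*..**......
tick 5 is ..*..**......, still not uniform .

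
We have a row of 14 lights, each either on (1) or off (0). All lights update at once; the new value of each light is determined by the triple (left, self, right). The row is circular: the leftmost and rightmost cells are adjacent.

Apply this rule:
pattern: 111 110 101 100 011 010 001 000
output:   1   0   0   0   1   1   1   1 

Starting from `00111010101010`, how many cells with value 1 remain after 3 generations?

11110010101010
11100110101010
11001100101010
count of 1: 7

7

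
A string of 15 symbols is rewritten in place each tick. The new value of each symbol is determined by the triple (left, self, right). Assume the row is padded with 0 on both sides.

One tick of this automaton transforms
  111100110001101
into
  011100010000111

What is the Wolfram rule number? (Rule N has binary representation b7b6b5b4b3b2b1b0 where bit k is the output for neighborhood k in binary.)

position 1: 111 → 1  (bit 7 = 1)
position 3: 110 → 1  (bit 6 = 1)
position 13: 101 → 1  (bit 5 = 1)
position 4: 100 → 0  (bit 4 = 0)
position 0: 011 → 0  (bit 3 = 0)
position 14: 010 → 1  (bit 2 = 1)
position 5: 001 → 0  (bit 1 = 0)
position 9: 000 → 0  (bit 0 = 0)
bits b7..b0 = 11100100 = 228

228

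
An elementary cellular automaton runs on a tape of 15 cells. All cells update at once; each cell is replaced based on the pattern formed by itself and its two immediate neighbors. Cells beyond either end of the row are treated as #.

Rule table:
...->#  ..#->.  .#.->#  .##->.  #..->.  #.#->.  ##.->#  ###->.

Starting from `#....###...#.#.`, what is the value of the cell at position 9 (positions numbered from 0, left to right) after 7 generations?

#

#.##...#.#.#.#.
#..#.#.#.#.#.#.
#..#.#.#.#.#.#.  (fixed point — unchanged through generation 7)
position 9 holds #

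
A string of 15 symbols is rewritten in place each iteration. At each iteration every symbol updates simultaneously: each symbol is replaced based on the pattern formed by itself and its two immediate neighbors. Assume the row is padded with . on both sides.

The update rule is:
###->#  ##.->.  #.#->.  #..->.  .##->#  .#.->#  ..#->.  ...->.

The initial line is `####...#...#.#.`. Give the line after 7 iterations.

###....#...#.#.
##.....#...#.#.
#......#...#.#.
#......#...#.#.  (fixed point — unchanged through iteration 7)

#......#...#.#.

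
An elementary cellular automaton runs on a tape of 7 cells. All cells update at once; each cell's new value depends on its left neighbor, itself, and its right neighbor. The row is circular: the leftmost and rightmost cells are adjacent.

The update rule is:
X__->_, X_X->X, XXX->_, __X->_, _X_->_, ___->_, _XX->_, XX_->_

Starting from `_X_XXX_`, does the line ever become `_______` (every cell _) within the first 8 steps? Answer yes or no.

__X____
_______
all cells are _ at step 2

yes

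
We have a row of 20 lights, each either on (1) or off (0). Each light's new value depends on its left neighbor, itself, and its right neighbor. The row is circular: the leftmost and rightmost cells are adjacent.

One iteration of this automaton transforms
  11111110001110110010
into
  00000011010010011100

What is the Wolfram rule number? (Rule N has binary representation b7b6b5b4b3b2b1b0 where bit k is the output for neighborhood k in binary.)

position 1: 111 → 0  (bit 7 = 0)
position 6: 110 → 1  (bit 6 = 1)
position 13: 101 → 0  (bit 5 = 0)
position 7: 100 → 1  (bit 4 = 1)
position 0: 011 → 0  (bit 3 = 0)
position 18: 010 → 0  (bit 2 = 0)
position 9: 001 → 1  (bit 1 = 1)
position 8: 000 → 0  (bit 0 = 0)
bits b7..b0 = 01010010 = 82

82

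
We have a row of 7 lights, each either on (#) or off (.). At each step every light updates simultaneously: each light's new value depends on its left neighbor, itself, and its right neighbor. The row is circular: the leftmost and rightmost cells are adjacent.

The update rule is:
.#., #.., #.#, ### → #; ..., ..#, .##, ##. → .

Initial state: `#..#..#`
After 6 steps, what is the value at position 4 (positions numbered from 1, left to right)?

.#.##..
.##..#.
...#.##
#..##..
##...#.
..#..##
position 4 holds .

.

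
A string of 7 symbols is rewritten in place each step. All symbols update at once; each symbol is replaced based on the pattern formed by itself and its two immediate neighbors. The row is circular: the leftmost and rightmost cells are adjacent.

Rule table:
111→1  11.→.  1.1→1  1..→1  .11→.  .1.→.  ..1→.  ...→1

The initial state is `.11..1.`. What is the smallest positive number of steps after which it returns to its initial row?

...1..1
11..1..
..1..1.
1..1..1
.1..1..
..1..11
1..1...
.1..11.
..1...1
1..11..
.1...1.
..11..1
1...1..
.11..1.

14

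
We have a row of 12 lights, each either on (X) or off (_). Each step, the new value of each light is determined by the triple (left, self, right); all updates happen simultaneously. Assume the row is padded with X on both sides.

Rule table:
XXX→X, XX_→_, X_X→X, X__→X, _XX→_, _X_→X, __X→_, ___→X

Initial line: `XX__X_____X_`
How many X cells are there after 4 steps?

step 1: X_X_XXXXX_XX
step 2: _XXX_XXX_X_X
step 3: X_X_X_X_XXX_
step 4: _XXXXXXX_X_X
count of X: 9

9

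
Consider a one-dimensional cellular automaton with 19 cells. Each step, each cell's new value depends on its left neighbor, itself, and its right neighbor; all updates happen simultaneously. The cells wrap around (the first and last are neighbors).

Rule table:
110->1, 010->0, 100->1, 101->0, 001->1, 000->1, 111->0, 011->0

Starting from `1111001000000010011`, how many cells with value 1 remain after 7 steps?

12

0001110111111101100
1110010000000100111
0011101111111011000
1100100000001001111
0111011111110110000
1001000000010011111
1110111111101100000
count of 1: 12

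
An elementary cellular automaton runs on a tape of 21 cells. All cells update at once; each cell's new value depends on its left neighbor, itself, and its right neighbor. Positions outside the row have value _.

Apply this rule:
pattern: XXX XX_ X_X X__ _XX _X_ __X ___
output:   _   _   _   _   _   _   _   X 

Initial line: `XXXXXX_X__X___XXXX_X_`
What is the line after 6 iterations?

____________X________
XXXXXXXXXXX___XXXXXXX
____________X________  (repeats iteration 1; period 2)
iteration 6: XXXXXXXXXXX___XXXXXXX

XXXXXXXXXXX___XXXXXXX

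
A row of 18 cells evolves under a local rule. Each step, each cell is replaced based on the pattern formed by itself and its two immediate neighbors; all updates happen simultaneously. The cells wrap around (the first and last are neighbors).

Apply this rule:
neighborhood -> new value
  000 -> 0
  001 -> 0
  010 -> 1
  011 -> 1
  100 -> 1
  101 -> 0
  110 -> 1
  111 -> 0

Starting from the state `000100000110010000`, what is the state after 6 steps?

step 1: 000110000111011000
step 2: 000111000101011100
step 3: 000101100101010110
step 4: 000101110101010111
step 5: 100101010101010101
step 6: 110101010101010101

110101010101010101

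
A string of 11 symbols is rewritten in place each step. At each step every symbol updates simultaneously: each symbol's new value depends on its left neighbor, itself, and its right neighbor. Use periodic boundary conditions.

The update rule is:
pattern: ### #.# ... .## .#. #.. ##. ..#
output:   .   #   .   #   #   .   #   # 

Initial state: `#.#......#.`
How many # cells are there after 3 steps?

###.....###
..#....##..
.##...###..
count of #: 5

5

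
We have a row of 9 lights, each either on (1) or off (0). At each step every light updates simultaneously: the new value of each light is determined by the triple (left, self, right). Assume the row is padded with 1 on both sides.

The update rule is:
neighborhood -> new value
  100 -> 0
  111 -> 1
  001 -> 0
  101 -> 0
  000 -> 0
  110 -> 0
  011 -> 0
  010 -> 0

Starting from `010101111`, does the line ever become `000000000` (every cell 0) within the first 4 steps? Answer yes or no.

yes

000000111
000000011
000000001
000000000
all cells are 0 at step 4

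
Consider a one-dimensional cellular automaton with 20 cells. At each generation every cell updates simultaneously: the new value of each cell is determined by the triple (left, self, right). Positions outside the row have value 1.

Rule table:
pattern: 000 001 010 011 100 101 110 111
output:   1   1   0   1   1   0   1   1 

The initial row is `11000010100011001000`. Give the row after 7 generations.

generation 1: 11111100011111110111
generation 2: 11111111111111110111
generation 3: 11111111111111110111  (fixed point — unchanged through generation 7)

11111111111111110111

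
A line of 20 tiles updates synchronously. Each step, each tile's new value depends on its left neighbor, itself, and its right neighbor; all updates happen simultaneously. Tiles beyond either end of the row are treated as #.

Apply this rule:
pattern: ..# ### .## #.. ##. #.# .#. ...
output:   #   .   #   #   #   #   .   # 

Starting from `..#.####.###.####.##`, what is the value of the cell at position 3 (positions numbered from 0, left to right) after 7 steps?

.

##.##..###.###..###.
.#######.###.####.##
##.....###.###..###.
.#######.###.####.##  (repeats step 2; period 2)
step 7: ##.....###.###..###.
position 3 holds .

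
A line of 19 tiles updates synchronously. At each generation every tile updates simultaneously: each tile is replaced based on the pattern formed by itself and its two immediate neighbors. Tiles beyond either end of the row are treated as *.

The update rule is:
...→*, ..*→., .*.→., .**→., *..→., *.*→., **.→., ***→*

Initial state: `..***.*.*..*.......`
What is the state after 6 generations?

.*..*.....****...*.

...*.........*****.
.*...*******..***..
...*..*****....*...
.*.....***..**...*.
...***..*......*...
.*..*.....****...*.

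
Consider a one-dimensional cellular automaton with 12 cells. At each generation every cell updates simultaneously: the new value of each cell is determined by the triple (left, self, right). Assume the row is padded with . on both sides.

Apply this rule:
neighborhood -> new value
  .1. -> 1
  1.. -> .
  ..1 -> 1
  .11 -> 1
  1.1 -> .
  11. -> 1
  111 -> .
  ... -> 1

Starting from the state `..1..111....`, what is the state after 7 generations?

1.1.11.1.1.1

111.11.1.111
1.1.11.1.1.1
1.1.11.1.1.1  (fixed point — unchanged through generation 7)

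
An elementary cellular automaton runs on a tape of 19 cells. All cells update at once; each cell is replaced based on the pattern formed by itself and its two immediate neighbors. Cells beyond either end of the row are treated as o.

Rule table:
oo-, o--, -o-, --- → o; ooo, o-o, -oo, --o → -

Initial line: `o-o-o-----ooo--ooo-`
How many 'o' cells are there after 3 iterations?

10

iteration 1: o-o-ooooo---oo---o-
iteration 2: o-o-----ooo--ooo-o-
iteration 3: o-ooooo---oo---o-o-
count of o: 10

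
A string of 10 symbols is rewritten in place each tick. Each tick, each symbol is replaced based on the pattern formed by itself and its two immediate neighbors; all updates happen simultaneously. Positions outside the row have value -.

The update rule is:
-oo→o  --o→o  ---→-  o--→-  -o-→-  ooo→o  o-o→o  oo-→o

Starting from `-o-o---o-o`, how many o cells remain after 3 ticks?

tick 1: o-o---o-o-
tick 2: -o---o-o--
tick 3: o---o-o---
count of o: 3

3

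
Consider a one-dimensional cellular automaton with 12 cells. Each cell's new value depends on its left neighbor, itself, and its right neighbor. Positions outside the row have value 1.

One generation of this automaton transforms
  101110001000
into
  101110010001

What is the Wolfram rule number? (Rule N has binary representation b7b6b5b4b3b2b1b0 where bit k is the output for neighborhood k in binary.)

position 3: 111 → 1  (bit 7 = 1)
position 0: 110 → 1  (bit 6 = 1)
position 1: 101 → 0  (bit 5 = 0)
position 5: 100 → 0  (bit 4 = 0)
position 2: 011 → 1  (bit 3 = 1)
position 8: 010 → 0  (bit 2 = 0)
position 7: 001 → 1  (bit 1 = 1)
position 6: 000 → 0  (bit 0 = 0)
bits b7..b0 = 11001010 = 202

202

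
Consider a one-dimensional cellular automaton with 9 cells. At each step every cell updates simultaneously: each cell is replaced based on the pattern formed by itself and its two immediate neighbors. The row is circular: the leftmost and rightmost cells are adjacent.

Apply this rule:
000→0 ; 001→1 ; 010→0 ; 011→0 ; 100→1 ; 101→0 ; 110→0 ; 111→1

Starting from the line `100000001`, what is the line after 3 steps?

000101000

010000010
101000101
000101000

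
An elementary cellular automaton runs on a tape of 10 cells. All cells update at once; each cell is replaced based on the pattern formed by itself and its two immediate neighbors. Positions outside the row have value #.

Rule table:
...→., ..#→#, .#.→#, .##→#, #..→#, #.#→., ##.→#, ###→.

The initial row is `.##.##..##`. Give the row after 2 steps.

.##.#...#.

.##.#####.
.##.#...#.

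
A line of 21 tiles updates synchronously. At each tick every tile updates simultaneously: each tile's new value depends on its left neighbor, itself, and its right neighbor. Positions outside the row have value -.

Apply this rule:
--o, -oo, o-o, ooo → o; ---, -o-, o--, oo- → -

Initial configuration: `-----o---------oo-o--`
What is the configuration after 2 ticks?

---o---------oo-o----

----o---------oo-o---
---o---------oo-o----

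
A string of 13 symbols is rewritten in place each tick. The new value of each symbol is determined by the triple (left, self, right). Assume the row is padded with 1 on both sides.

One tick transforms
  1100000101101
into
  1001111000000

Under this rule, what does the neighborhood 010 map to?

At position 7 the neighborhood is 010; the next row has 0 there.

0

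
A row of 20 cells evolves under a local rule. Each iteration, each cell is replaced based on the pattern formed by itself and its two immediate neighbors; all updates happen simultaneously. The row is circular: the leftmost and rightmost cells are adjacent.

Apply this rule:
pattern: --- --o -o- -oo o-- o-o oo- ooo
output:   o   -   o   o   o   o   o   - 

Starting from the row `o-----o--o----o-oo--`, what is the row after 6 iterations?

o-oooo-o-oooo-o-ooo-

iteration 1: ooooo-oo-oooo-ooooo-
iteration 2: o---oooooo--ooo---oo
iteration 3: ooo-o----oo-o-ooo-o-
iteration 4: o-oooooo-oooooo-oooo
iteration 5: ooo----ooo----ooo---
iteration 6: o-oooo-o-oooo-o-ooo-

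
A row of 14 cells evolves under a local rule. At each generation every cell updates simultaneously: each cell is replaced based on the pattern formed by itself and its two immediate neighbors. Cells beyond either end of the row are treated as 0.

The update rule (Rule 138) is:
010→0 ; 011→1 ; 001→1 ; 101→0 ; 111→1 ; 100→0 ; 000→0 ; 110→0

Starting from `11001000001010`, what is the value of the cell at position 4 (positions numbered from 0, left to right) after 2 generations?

0

10010000010000
00100000100000
position 4 holds 0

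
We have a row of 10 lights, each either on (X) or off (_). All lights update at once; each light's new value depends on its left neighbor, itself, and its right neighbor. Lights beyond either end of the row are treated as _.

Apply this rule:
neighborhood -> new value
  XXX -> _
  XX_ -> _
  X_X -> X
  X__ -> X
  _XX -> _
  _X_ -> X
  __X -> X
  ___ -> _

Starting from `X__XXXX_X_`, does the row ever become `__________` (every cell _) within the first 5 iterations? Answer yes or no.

XXX____XXX
___X__X___
__XXXXXX__
_X______X_
XXX____XXX
iteration 5 is XXX____XXX, still not uniform _

no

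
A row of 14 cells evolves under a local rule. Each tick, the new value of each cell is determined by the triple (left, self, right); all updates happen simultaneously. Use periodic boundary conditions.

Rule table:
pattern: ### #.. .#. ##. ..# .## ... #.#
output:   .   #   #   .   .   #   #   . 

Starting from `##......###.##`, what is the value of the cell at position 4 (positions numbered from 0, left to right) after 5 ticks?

..#####.#...#.
#.#.....###.##
..#####.#...#.  (repeats tick 1; period 2)
tick 5: ..#####.#...#.
position 4 holds #

#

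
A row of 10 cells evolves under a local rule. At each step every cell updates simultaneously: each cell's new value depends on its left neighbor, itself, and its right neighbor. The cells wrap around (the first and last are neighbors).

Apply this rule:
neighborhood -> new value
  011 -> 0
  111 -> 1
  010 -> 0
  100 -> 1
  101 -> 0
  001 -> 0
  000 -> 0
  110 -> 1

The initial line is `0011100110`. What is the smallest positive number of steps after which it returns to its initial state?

0001110011
1000111001
1100011100
0110001110
0011000111
1001100011
1100110001
1110011000
0111001100
0011100110

10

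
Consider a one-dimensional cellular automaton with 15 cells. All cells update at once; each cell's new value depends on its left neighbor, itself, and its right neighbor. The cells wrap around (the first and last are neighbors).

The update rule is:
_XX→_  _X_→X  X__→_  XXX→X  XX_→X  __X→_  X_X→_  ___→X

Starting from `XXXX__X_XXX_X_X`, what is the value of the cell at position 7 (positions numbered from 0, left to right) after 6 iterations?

_

iteration 1: XXXX__X__XX_X__
iteration 2: _XXX__X___X_X__
iteration 3: __XX__X_X_X_X_X
iteration 4: ___X__X_X_X_X_X
iteration 5: _X_X__X_X_X_X_X
iteration 6: _X_X__X_X_X_X_X
position 7 holds _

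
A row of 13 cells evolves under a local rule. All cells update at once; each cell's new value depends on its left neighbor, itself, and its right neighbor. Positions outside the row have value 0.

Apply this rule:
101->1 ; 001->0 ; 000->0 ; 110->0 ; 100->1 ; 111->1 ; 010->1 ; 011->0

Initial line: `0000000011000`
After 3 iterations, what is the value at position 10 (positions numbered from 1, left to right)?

0000000000100
0000000000110
0000000000001
position 10 holds 0

0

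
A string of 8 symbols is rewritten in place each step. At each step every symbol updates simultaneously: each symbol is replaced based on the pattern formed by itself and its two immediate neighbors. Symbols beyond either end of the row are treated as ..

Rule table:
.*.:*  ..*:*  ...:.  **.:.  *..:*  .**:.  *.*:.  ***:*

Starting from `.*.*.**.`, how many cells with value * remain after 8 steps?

**.*...*
...**.**
..*.....
.***....
*.*.*...
*.*.**..
*.*...*.
*.**.***
count of *: 6

6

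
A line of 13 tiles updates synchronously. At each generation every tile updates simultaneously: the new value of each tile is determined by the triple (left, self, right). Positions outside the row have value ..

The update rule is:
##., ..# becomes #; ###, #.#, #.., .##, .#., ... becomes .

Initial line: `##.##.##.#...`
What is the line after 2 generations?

.#..#..#.....
#..#..#......

#..#..#......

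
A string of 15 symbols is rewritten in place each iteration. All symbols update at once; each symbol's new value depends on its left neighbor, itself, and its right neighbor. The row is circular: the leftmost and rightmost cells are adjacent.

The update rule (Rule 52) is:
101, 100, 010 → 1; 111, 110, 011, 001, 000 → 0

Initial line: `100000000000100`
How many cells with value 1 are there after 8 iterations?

110000000000110
001000000000001
101100000000001
010010000000000
011011000000000
000100100000000
000110110000000
000001001000000
count of 1: 2

2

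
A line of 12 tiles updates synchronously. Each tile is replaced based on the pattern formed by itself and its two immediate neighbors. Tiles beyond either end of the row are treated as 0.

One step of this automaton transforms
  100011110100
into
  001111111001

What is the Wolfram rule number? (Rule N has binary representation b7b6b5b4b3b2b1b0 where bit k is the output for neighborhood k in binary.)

235

position 5: 111 → 1  (bit 7 = 1)
position 7: 110 → 1  (bit 6 = 1)
position 8: 101 → 1  (bit 5 = 1)
position 1: 100 → 0  (bit 4 = 0)
position 4: 011 → 1  (bit 3 = 1)
position 0: 010 → 0  (bit 2 = 0)
position 3: 001 → 1  (bit 1 = 1)
position 2: 000 → 1  (bit 0 = 1)
bits b7..b0 = 11101011 = 235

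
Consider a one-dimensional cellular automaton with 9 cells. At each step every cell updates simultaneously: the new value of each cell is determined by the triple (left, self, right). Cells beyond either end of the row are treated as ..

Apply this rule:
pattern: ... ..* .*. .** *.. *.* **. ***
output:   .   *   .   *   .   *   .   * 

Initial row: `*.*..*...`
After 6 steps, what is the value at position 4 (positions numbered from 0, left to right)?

.

.*..*....
*..*.....
..*......
.*.......
*........
.........
position 4 holds .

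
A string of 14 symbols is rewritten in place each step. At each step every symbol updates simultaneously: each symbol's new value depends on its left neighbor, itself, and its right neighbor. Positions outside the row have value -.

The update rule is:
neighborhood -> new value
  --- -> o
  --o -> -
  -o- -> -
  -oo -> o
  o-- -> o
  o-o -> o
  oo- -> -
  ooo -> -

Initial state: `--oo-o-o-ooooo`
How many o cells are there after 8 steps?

o-o-o-o-oo----
-o-o-o-oo-oooo
--o-o-oo-oo---
o--o-oo-oo-ooo
-o--oo-oo-oo--
--o-o-oo-oo-oo
o--o-oo-oo-oo-
-o--oo-oo-oo-o
count of o: 8

8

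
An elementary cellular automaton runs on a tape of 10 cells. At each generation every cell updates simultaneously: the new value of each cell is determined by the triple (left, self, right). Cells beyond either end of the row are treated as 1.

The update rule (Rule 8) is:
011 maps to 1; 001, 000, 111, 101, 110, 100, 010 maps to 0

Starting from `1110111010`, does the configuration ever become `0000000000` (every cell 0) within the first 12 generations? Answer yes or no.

yes

0000100000
0000000000
all cells are 0 at generation 2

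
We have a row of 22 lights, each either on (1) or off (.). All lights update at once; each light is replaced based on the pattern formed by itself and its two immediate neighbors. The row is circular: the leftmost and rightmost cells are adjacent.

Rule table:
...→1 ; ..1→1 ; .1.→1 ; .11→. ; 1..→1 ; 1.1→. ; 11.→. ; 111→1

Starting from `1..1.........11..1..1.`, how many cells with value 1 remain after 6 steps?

1111111111111..111111.
.11111111111.11.1111..
1.111111111......11.11
...1111111.111111....1
111.11111...1111.11111
11...111.111.11...1111
count of 1: 14

14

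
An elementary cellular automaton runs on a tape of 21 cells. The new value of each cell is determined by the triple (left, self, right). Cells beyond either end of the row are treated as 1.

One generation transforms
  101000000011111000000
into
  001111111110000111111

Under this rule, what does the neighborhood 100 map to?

1

At position 3 the neighborhood is 100; the next row has 1 there.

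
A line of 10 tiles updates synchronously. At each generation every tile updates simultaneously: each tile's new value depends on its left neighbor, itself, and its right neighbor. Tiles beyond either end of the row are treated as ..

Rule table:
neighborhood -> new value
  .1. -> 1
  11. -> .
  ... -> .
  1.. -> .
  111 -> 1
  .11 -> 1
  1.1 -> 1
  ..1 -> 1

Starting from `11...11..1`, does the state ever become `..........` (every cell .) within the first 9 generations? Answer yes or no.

no

1...11..11
1..11..11.
1.11..11..
111..11...
11..11....
1..11.....
1.11......
111.......
11........
generation 9 is 11........, still not uniform .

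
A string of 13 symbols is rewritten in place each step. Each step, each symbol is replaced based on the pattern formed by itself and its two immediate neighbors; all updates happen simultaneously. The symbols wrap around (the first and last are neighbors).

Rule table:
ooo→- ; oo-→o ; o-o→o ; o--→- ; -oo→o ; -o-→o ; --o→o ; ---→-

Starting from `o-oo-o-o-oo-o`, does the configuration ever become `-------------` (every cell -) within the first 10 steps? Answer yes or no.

yes

ooooooooooooo
-------------
all cells are - at step 2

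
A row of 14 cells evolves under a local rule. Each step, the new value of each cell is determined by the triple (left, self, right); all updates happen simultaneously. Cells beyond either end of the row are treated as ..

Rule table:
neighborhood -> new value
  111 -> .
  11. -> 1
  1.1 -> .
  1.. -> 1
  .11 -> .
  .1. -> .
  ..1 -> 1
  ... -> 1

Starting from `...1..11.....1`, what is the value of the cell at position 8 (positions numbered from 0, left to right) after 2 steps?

111.11.111111.
..1..1......11
position 8 holds .

.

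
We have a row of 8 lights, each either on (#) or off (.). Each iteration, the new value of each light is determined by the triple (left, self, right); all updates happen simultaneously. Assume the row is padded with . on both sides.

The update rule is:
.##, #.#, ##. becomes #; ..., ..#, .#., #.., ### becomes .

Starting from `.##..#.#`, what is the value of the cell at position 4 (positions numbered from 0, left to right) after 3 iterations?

.

iteration 1: .##...#.
iteration 2: .##.....
iteration 3: .##.....
position 4 holds .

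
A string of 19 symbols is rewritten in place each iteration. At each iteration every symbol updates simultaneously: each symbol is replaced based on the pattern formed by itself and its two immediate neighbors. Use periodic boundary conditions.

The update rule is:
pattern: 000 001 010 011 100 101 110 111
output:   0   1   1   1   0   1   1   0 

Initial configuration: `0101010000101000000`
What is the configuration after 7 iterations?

1111110001111000000
1000010011001000001
1000110111011000011
1001111101111000110
1011000111001001111
1111001101011011000
1001011111111111001

1001011111111111001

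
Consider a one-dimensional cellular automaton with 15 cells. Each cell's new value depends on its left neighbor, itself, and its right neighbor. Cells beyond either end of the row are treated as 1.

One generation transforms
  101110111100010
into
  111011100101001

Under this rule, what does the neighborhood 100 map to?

0

At position 10 the neighborhood is 100; the next row has 0 there.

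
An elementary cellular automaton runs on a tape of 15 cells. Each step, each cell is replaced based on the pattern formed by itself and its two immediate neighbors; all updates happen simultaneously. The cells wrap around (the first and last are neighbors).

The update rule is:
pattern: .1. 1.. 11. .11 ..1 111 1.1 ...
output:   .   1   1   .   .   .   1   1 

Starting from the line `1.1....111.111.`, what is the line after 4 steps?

.11.11..11..11.

.1.111...11..11
1.1..111..11..1
11.1...11..11..
.11.11..11..11.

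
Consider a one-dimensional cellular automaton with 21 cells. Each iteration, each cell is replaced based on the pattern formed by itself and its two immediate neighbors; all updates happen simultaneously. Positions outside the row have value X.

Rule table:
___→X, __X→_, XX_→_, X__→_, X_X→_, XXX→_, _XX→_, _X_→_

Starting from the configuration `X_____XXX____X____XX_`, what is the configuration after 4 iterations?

iteration 1: __XXX_____XX___XX____
iteration 2: ______XXX____X____XX_
iteration 3: _XXXX_____XX___XX____
iteration 4: ______XXX____X____XX_

______XXX____X____XX_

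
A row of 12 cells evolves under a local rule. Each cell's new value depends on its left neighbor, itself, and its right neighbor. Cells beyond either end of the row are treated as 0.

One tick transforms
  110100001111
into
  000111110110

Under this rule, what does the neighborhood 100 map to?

At position 4 the neighborhood is 100; the next row has 1 there.

1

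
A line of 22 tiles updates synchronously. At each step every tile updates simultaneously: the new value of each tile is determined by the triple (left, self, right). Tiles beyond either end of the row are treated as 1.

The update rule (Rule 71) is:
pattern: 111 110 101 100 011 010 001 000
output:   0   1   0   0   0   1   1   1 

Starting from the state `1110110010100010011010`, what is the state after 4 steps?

0110110010100010101010

step 1: 0010010110101110101010
step 2: 0110110010100010101010
step 3: 0010010110101110101010  (repeats step 1; period 2)
step 4: 0110110010100010101010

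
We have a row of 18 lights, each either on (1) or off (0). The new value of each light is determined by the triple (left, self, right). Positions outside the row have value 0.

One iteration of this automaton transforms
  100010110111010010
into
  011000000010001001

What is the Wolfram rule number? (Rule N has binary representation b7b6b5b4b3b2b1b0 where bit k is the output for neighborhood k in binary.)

145

position 10: 111 → 1  (bit 7 = 1)
position 7: 110 → 0  (bit 6 = 0)
position 5: 101 → 0  (bit 5 = 0)
position 1: 100 → 1  (bit 4 = 1)
position 6: 011 → 0  (bit 3 = 0)
position 0: 010 → 0  (bit 2 = 0)
position 3: 001 → 0  (bit 1 = 0)
position 2: 000 → 1  (bit 0 = 1)
bits b7..b0 = 10010001 = 145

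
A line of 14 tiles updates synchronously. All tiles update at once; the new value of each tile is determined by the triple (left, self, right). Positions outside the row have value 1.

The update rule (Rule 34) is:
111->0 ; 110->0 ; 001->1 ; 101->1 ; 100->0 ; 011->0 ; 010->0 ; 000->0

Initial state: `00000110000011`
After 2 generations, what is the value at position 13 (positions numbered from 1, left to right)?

00001000000100
00010000001001
position 13 holds 0

0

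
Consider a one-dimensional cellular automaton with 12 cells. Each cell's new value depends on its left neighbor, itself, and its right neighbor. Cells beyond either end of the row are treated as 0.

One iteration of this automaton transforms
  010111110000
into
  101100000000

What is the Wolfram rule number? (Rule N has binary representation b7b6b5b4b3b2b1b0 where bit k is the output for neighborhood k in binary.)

position 4: 111 → 0  (bit 7 = 0)
position 7: 110 → 0  (bit 6 = 0)
position 2: 101 → 1  (bit 5 = 1)
position 8: 100 → 0  (bit 4 = 0)
position 3: 011 → 1  (bit 3 = 1)
position 1: 010 → 0  (bit 2 = 0)
position 0: 001 → 1  (bit 1 = 1)
position 9: 000 → 0  (bit 0 = 0)
bits b7..b0 = 00101010 = 42

42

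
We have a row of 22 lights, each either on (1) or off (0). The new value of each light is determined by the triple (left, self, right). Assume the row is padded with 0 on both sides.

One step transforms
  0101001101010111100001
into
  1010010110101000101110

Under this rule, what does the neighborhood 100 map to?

0

At position 4 the neighborhood is 100; the next row has 0 there.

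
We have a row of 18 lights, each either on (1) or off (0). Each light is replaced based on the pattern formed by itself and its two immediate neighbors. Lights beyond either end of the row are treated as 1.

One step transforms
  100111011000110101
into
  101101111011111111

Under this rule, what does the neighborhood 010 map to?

1

At position 15 the neighborhood is 010; the next row has 1 there.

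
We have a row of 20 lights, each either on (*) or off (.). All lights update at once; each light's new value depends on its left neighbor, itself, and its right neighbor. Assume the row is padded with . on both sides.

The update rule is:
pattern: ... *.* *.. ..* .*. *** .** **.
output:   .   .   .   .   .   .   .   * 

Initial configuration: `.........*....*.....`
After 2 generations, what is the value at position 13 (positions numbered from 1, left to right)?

....................
....................
position 13 holds .

.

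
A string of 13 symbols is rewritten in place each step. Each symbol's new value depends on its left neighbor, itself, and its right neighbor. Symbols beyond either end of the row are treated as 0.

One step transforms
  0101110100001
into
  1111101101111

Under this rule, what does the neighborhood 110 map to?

At position 5 the neighborhood is 110; the next row has 0 there.

0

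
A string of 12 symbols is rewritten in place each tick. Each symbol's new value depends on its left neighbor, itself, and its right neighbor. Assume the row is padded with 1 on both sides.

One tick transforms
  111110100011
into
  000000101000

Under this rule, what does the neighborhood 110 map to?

At position 4 the neighborhood is 110; the next row has 0 there.

0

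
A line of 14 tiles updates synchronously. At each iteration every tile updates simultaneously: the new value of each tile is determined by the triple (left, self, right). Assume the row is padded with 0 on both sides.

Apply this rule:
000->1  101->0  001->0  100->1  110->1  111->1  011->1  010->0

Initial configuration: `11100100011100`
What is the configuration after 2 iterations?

11111011011111

11110011011111
11111011011111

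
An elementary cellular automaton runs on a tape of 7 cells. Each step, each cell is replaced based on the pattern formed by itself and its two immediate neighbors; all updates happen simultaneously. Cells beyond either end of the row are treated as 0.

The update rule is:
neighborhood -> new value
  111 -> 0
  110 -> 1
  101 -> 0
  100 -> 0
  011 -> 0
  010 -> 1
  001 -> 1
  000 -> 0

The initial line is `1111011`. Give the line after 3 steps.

0101001

0001001
0011011
0101001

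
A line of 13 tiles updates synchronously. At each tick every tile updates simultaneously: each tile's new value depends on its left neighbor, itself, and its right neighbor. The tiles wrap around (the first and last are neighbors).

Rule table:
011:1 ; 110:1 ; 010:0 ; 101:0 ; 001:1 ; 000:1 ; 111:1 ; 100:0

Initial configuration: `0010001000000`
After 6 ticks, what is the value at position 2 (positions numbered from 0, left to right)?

0

1100110011111
1101110111111
1101110111111  (fixed point — unchanged through tick 6)
position 2 holds 0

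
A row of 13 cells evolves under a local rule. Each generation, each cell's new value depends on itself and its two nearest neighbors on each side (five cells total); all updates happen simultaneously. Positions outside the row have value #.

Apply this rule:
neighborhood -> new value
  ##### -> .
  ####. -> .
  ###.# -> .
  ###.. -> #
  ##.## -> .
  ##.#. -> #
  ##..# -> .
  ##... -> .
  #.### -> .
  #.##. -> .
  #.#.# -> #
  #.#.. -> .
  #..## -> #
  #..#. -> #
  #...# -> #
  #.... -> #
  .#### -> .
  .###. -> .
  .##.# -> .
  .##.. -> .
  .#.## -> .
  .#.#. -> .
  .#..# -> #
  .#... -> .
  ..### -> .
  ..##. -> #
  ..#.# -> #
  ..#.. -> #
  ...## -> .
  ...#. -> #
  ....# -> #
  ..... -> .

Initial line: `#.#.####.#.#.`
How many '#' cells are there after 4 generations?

generation 1: .##.....##.#.
generation 2: ....#.#.#.##.
generation 3: .####.#.#....
generation 4: .....##...##.
count of #: 4

4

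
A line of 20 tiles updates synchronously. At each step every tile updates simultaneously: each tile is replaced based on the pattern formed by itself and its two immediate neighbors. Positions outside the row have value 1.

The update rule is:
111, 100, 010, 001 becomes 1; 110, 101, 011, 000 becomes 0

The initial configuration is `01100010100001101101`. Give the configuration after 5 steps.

01101011001001000000

00010110110010000000
10110000001111000001
00001000010110100010
10011100110000110110
01101011001001000000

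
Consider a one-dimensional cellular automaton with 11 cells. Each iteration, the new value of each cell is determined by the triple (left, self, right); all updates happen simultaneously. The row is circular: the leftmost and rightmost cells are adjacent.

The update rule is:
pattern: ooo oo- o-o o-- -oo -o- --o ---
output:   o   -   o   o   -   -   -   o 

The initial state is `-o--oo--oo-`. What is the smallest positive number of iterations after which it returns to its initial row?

iteration 1: --o---o---o
iteration 2: o--oo--oo--
iteration 3: -o---o---o-
iteration 4: --oo--oo--o
iteration 5: o---o---o--
iteration 6: -oo--oo--o-
iteration 7: ---o---o--o
iteration 8: oo--oo--o--
iteration 9: --o---o--o-
iteration 10: o--oo--o--o
iteration 11: -o---o--o--
iteration 12: --oo--o--oo
iteration 13: o---o--o---
iteration 14: -oo--o--oo-
iteration 15: ---o--o---o
iteration 16: oo--o--oo--
iteration 17: --o--o---o-
iteration 18: o--o--oo--o
iteration 19: -o--o---o--
iteration 20: --o--oo--oo
iteration 21: o--o---o---
iteration 22: -o--oo--oo-

22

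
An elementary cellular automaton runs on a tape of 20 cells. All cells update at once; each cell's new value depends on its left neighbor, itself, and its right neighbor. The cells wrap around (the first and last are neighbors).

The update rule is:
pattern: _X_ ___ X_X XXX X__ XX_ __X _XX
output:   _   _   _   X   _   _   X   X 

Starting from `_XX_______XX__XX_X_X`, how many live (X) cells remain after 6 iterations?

5

_X_______XX__XX_____
X_______XX__XX______
_______XX__XX______X
______XX__XX______X_
_____XX__XX______X__
____XX__XX______X___
count of X: 5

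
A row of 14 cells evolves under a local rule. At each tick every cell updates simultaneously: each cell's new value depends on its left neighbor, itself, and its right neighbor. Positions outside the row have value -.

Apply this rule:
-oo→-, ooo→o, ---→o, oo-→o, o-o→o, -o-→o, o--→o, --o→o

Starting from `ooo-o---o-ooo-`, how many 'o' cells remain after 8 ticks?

11

tick 1: -ooooooooo-ooo
tick 2: o-ooooooooo-oo
tick 3: oo-ooooooooo-o
tick 4: -oo-oooooooooo
tick 5: o-oo-ooooooooo
tick 6: oo-oo-oooooooo
tick 7: -oo-oo-ooooooo
tick 8: o-oo-oo-oooooo
count of o: 11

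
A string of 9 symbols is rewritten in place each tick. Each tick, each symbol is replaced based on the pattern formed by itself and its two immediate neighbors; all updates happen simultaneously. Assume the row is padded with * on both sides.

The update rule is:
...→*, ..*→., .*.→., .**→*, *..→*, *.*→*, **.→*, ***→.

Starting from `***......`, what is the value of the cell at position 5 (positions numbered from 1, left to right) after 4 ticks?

.

..******.
*.*....**
**.***.*.
.***.**.*
position 5 holds .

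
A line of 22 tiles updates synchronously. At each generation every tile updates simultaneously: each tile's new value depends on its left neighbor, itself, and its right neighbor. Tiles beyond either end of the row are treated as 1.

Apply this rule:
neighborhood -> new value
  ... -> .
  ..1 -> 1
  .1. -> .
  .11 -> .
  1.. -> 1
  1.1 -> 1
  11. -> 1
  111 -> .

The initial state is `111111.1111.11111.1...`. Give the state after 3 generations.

11.1.1.11.1.111.1.11.1

.....11...11....11.1.1
1...1.11.1.11..1.11.1.
11.1.1.11.1.111.1.11.1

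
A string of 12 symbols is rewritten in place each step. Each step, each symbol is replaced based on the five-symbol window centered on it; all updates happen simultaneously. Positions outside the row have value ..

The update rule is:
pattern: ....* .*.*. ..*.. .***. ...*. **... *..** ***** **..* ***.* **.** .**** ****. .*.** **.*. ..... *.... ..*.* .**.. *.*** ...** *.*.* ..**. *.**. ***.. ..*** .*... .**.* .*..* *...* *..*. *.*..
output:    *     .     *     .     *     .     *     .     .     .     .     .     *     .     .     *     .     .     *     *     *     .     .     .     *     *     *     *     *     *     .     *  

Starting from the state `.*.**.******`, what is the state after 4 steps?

*...*.*...**
****..****.*
*.**.**.*..*
...*..*.**.*

...*..*.**.*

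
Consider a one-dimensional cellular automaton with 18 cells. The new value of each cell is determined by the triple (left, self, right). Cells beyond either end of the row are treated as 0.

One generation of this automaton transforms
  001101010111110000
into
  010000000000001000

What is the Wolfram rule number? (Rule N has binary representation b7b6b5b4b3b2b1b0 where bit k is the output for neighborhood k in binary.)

position 10: 111 → 0  (bit 7 = 0)
position 3: 110 → 0  (bit 6 = 0)
position 4: 101 → 0  (bit 5 = 0)
position 14: 100 → 1  (bit 4 = 1)
position 2: 011 → 0  (bit 3 = 0)
position 5: 010 → 0  (bit 2 = 0)
position 1: 001 → 1  (bit 1 = 1)
position 0: 000 → 0  (bit 0 = 0)
bits b7..b0 = 00010010 = 18

18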